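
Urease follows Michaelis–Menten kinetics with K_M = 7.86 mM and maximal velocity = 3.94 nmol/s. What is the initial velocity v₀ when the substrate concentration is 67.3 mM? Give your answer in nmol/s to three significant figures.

v = Vmax·[S]/(Km + [S]) = 3.94 × 67.3 / (7.86 + 67.3)
  = 265.2 / 75.16 = 3.53 nmol/s.

3.53 nmol/s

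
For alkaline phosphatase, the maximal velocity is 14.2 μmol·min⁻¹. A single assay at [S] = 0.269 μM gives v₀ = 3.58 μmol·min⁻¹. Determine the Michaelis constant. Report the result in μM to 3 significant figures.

0.798 μM

From v = Vmax[S]/(Km+[S]), Km = [S](Vmax − v)/v.
Km = 0.269 × (14.2 − 3.58) / 3.58 = 2.857/3.58 = 0.798 μM.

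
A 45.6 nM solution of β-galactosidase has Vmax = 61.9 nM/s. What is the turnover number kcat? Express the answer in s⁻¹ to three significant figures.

1.36 s⁻¹

kcat = Vmax/[E]total = 61.9 nM/s / 45.6 nM = 1.36 s⁻¹.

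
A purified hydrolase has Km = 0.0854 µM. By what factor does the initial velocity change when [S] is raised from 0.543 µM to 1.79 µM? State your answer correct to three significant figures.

1.10

The fractional saturations are [S]/(Km+[S]) = 0.543/0.6284 = 0.8641 and 1.79/1.875 = 0.9545.
v₂/v₁ is just their ratio: 0.9545/0.8641 = 1.10.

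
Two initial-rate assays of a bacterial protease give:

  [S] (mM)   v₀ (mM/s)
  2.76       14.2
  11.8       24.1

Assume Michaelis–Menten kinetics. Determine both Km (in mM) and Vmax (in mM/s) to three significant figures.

In reciprocal form, 1/v = (Km/Vmax)·(1/[S]) + 1/Vmax. The two points give (1/[S], 1/v) = (0.3623, 0.07042) and (0.08475, 0.04149).
Slope = (0.07042 − 0.04149)/(0.3623 − 0.08475) = 0.1042; intercept = 0.07042 − 0.1042×0.3623 = 0.03266.
Vmax = 1/intercept = 30.6 mM/s; Km = slope × Vmax = 0.1042 × 30.6 = 3.19 mM.

Km = 3.19 mM; Vmax = 30.6 mM/s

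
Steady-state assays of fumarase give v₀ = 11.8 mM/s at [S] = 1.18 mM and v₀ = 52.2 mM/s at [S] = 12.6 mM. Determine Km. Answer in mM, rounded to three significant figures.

In reciprocal form, 1/v = (Km/Vmax)·(1/[S]) + 1/Vmax. The two points give (1/[S], 1/v) = (0.8475, 0.08475) and (0.07937, 0.01916).
Slope = (0.08475 − 0.01916)/(0.8475 − 0.07937) = 0.08539; intercept = 0.08475 − 0.08539×0.8475 = 0.01238.
Vmax = 1/intercept = 80.8 mM/s; Km = slope × Vmax = 0.08539 × 80.8 = 6.90 mM.

6.90 mM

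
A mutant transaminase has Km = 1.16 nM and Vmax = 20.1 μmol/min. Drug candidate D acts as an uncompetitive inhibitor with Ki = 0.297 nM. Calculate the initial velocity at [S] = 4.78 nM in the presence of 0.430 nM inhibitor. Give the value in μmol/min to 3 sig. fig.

With α = 1 + [I]/Ki = 1 + 0.430/0.297 = 2.448, the uncompetitive rate law is v = (Vmax/α)·[S] / (Km/α + [S]).
v = (20.1/2.448)×4.78 / (1.16/2.448 + 4.78) = 39.25/5.254 = 7.47 μmol/min.

7.47 μmol/min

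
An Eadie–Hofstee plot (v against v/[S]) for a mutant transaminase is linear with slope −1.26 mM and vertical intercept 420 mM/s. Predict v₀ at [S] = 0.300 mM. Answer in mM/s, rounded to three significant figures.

In the Eadie–Hofstee form v = Vmax − Km·(v/[S]), the slope is −Km and the intercept is Vmax, so Km = 1.26 mM and Vmax = 420 mM/s.
v = 420 × 0.300/(1.26 + 0.300) = 80.8 mM/s.

80.8 mM/s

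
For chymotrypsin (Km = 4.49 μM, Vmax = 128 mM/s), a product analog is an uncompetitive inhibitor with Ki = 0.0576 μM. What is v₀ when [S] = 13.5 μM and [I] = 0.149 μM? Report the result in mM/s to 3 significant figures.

32.7 mM/s

With α = 1 + [I]/Ki = 1 + 0.149/0.0576 = 3.587, the uncompetitive rate law is v = (Vmax/α)·[S] / (Km/α + [S]).
v = (128/3.587)×13.5 / (4.49/3.587 + 13.5) = 481.8/14.75 = 32.7 mM/s.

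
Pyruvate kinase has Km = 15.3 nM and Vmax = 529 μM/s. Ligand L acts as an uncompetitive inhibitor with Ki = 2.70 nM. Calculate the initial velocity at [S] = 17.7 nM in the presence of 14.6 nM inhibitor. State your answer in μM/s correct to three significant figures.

α = 1 + [I]/Ki = 1 + 14.6/2.70 = 6.407.
For an uncompetitive inhibitor, both parameters are divided by α, giving Vmax/α and Km/α: Km,app = 2.39 nM, Vmax,app = 82.6 μM/s.
v = Vmax,app·[S]/(Km,app + [S]) = 82.6 × 17.7/(2.39 + 17.7) = 72.7 μM/s.

72.7 μM/s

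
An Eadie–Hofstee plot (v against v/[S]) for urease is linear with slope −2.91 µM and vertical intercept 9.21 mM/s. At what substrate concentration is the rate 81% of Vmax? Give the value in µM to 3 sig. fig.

12.4 µM

The Eadie–Hofstee slope gives Km = 2.91 µM (slope = −Km).
v/Vmax = [S]/(Km+[S]) = 0.81 ⇒ [S] = Km·0.81/(1−0.81) = 2.91 × 4.263 = 12.4 µM.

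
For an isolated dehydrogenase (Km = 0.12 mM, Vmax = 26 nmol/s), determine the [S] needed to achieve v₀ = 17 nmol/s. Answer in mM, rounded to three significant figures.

0.227 mM

Rearranging v = Vmax[S]/(Km+[S]) gives [S] = Km·v/(Vmax − v).
[S] = 0.12 × 17 / (26 − 17) = 2.040/9.000 = 0.227 mM.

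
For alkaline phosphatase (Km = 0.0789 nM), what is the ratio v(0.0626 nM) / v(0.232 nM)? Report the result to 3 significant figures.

0.593

The fractional saturations are [S]/(Km+[S]) = 0.232/0.3109 = 0.7462 and 0.0626/0.1415 = 0.4424.
v₂/v₁ is just their ratio: 0.4424/0.7462 = 0.593.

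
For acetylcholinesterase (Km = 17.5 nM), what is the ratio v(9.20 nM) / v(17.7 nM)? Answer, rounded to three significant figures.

0.685

Since Vmax cancels, v₂/v₁ = [S]₂(Km+[S]₁) / [S]₁(Km+[S]₂).
= 9.20×(17.5+17.7) / (17.7×(17.5+9.20)) = 323.8/472.6 = 0.685.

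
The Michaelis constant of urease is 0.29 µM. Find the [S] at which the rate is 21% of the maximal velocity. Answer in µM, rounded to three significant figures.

0.0771 µM

v/Vmax = [S]/(Km+[S]) = 0.21, so [S] = Km·0.21/(1 − 0.21) = 0.29 × 0.2658.
[S] = 0.0771 µM.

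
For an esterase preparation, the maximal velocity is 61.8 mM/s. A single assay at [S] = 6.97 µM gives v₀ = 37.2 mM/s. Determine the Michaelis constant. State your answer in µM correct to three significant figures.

v/Vmax = 37.2/61.8 = 0.6019 = [S]/(Km+[S]).
So Km + [S] = [S]/0.6019 = 11.58 µM, giving Km = 11.58 − 6.97 = 4.61 µM.

4.61 µM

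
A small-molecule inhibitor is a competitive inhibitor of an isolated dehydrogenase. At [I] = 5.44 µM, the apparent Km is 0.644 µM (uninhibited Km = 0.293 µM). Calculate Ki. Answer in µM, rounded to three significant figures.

Competitive: Km,app = α·Km with α = 1 + [I]/Ki.
α = Km,app/Km = 0.644/0.293 = 2.198.
Since α = 1 + [I]/Ki, [I]/Ki = 2.198 − 1 = 1.198 and Ki = 5.44/1.198 = 4.54 µM.

4.54 µM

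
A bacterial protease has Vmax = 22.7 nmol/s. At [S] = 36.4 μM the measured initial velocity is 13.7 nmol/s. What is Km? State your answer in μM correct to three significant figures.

From v = Vmax[S]/(Km+[S]), Km = [S](Vmax − v)/v.
Km = 36.4 × (22.7 − 13.7) / 13.7 = 327.6/13.7 = 23.9 μM.

23.9 μM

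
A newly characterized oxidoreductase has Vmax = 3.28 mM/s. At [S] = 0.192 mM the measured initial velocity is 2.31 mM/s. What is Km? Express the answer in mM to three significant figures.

From v = Vmax[S]/(Km+[S]), Km = [S](Vmax − v)/v.
Km = 0.192 × (3.28 − 2.31) / 2.31 = 0.1862/2.31 = 0.0806 mM.

0.0806 mM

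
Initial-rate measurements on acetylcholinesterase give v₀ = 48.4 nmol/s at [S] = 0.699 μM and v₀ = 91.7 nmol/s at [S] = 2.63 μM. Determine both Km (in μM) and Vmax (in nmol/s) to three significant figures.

Km = 1.26 μM; Vmax = 136 nmol/s

From v = Vmax[S]/(Km+[S]), each point gives Vmax = v(Km+[S])/[S].
Equating: 48.4(Km+0.699)/0.699 = 91.7(Km+2.63)/2.63.
69.24·Km + 48.4 = 34.87·Km + 91.7, so (69.24 − 34.87)·Km = 91.7 − 48.4.
Km = 43.30/34.37 = 1.26 μM; then Vmax = 48.4(1.26+0.699)/0.699 = 136 nmol/s.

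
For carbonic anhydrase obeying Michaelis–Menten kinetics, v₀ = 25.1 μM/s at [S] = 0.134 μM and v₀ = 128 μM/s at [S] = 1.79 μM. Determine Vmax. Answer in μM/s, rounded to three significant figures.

From v = Vmax[S]/(Km+[S]), each point gives Vmax = v(Km+[S])/[S].
Equating: 25.1(Km+0.134)/0.134 = 128(Km+1.79)/1.79.
187.3·Km + 25.1 = 71.51·Km + 128, so (187.3 − 71.51)·Km = 128 − 25.1.
Km = 102.9/115.8 = 0.889 μM; then Vmax = 25.1(0.889+0.134)/0.134 = 192 μM/s.

192 μM/s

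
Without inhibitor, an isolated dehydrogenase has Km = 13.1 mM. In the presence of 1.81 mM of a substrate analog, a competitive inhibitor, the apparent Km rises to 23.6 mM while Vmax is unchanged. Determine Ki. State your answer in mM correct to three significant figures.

2.26 mM

Competitive: Km,app = α·Km with α = 1 + [I]/Ki.
α = Km,app/Km = 23.6/13.1 = 1.802.
Since α = 1 + [I]/Ki, [I]/Ki = 1.802 − 1 = 0.8015 and Ki = 1.81/0.8015 = 2.26 mM.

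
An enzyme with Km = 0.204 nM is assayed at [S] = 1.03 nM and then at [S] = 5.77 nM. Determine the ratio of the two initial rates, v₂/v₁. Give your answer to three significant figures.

1.16

The fractional saturations are [S]/(Km+[S]) = 1.03/1.234 = 0.8347 and 5.77/5.974 = 0.9659.
v₂/v₁ is just their ratio: 0.9659/0.8347 = 1.16.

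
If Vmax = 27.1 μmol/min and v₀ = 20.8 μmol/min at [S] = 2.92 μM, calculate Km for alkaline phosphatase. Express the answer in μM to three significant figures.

0.884 μM

v/Vmax = 20.8/27.1 = 0.7675 = [S]/(Km+[S]).
So Km + [S] = [S]/0.7675 = 3.804 μM, giving Km = 3.804 − 2.92 = 0.884 μM.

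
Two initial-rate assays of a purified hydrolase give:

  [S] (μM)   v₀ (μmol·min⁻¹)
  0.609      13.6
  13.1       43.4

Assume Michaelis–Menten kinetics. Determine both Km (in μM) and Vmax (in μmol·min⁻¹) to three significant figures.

From v = Vmax[S]/(Km+[S]), each point gives Vmax = v(Km+[S])/[S].
Equating: 13.6(Km+0.609)/0.609 = 43.4(Km+13.1)/13.1.
22.33·Km + 13.6 = 3.313·Km + 43.4, so (22.33 − 3.313)·Km = 43.4 − 13.6.
Km = 29.80/19.02 = 1.57 μM; then Vmax = 13.6(1.57+0.609)/0.609 = 48.6 μmol·min⁻¹.

Km = 1.57 μM; Vmax = 48.6 μmol·min⁻¹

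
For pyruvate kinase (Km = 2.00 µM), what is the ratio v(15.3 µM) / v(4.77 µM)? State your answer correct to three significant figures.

1.26

Since Vmax cancels, v₂/v₁ = [S]₂(Km+[S]₁) / [S]₁(Km+[S]₂).
= 15.3×(2.00+4.77) / (4.77×(2.00+15.3)) = 103.6/82.52 = 1.26.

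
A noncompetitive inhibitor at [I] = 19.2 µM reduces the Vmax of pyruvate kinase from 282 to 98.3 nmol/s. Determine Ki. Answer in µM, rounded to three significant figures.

Noncompetitive: Vmax,app = Vmax/α with α = 1 + [I]/Ki.
α = Vmax/Vmax,app = 282/98.3 = 2.869.
Ki = [I]/(α − 1) = 19.2/1.869 = 10.3 µM.

10.3 µM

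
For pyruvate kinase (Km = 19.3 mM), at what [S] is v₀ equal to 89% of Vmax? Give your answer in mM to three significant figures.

156 mM

v/Vmax = [S]/(Km+[S]) = 0.89, so [S] = Km·0.89/(1 − 0.89) = 19.3 × 8.091.
[S] = 156 mM.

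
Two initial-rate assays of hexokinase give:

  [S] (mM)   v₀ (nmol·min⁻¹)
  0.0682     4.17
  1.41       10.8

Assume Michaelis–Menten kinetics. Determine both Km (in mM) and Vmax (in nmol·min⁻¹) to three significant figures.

From v = Vmax[S]/(Km+[S]), each point gives Vmax = v(Km+[S])/[S].
Equating: 4.17(Km+0.0682)/0.0682 = 10.8(Km+1.41)/1.41.
61.14·Km + 4.17 = 7.660·Km + 10.8, so (61.14 − 7.660)·Km = 10.8 − 4.17.
Km = 6.630/53.48 = 0.124 mM; then Vmax = 4.17(0.124+0.0682)/0.0682 = 11.7 nmol·min⁻¹.

Km = 0.124 mM; Vmax = 11.7 nmol·min⁻¹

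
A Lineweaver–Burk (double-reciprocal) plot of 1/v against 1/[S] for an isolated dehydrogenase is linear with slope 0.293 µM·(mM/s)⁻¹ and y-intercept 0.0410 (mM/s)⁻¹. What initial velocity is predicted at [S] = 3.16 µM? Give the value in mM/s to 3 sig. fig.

The y-intercept is 1/Vmax, so Vmax = 1/0.0410 = 24.4 mM/s.
The slope is Km/Vmax, so Km = 0.293 × 24.4 = 7.15 µM.
Then v = 24.4 × 3.16/(7.15 + 3.16) = 7.48 mM/s.

7.48 mM/s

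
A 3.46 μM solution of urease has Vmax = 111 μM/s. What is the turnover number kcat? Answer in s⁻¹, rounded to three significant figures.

kcat = Vmax/[E]total = 111 μM/s / 3.46 μM = 32.1 s⁻¹.

32.1 s⁻¹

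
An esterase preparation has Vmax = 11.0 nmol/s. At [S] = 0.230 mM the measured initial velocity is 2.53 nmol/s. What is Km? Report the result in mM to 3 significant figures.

From v = Vmax[S]/(Km+[S]), Km = [S](Vmax − v)/v.
Km = 0.230 × (11.0 − 2.53) / 2.53 = 1.948/2.53 = 0.770 mM.

0.770 mM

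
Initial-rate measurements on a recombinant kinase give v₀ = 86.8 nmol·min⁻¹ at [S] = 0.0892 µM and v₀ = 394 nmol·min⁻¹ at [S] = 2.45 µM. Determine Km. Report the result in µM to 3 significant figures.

0.378 µM

In reciprocal form, 1/v = (Km/Vmax)·(1/[S]) + 1/Vmax. The two points give (1/[S], 1/v) = (11.21, 0.01152) and (0.4082, 0.002538).
Slope = (0.01152 − 0.002538)/(11.21 − 0.4082) = 0.0008315; intercept = 0.01152 − 0.0008315×11.21 = 0.002199.
Vmax = 1/intercept = 455 nmol·min⁻¹; Km = slope × Vmax = 0.0008315 × 455 = 0.378 µM.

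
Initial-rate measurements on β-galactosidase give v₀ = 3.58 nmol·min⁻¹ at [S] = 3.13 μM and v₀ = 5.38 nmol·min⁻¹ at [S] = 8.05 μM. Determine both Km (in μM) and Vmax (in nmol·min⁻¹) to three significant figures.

From v = Vmax[S]/(Km+[S]), each point gives Vmax = v(Km+[S])/[S].
Equating: 3.58(Km+3.13)/3.13 = 5.38(Km+8.05)/8.05.
1.144·Km + 3.58 = 0.6683·Km + 5.38, so (1.144 − 0.6683)·Km = 5.38 − 3.58.
Km = 1.800/0.4754 = 3.79 μM; then Vmax = 3.58(3.79+3.13)/3.13 = 7.91 nmol·min⁻¹.

Km = 3.79 μM; Vmax = 7.91 nmol·min⁻¹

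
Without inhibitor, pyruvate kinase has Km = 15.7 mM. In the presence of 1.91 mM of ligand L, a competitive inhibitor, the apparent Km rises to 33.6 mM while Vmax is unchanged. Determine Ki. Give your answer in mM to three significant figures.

1.68 mM

Competitive: Km,app = α·Km with α = 1 + [I]/Ki.
α = Km,app/Km = 33.6/15.7 = 2.140.
Since α = 1 + [I]/Ki, [I]/Ki = 2.140 − 1 = 1.140 and Ki = 1.91/1.140 = 1.68 mM.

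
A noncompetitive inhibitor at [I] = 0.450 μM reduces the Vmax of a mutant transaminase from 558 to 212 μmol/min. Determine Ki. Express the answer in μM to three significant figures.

0.276 μM

Noncompetitive: Vmax,app = Vmax/α with α = 1 + [I]/Ki.
α = Vmax/Vmax,app = 558/212 = 2.632.
Since α = 1 + [I]/Ki, [I]/Ki = 2.632 − 1 = 1.632 and Ki = 0.450/1.632 = 0.276 μM.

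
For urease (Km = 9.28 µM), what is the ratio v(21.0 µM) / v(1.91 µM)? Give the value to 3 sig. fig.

The fractional saturations are [S]/(Km+[S]) = 1.91/11.19 = 0.1707 and 21.0/30.28 = 0.6935.
v₂/v₁ is just their ratio: 0.6935/0.1707 = 4.06.

4.06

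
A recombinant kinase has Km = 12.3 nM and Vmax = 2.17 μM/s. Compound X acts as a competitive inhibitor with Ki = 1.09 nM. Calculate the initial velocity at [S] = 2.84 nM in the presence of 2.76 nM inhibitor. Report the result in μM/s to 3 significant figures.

α = 1 + [I]/Ki = 1 + 2.76/1.09 = 3.532.
For a competitive inhibitor, Vmax is unchanged and the apparent Km becomes α·Km: Km,app = 43.4 nM, Vmax,app = 2.17 μM/s.
v = Vmax,app·[S]/(Km,app + [S]) = 2.17 × 2.84/(43.4 + 2.84) = 0.133 μM/s.

0.133 μM/s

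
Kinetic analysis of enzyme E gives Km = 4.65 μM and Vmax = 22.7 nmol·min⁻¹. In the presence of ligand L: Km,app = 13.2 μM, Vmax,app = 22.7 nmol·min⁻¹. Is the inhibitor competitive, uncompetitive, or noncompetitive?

competitive

Km increases (4.65 → 13.2 μM) while Vmax is unchanged — the hallmark of competitive inhibition.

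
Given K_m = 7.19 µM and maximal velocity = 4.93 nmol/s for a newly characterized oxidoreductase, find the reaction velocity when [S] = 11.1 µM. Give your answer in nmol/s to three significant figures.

v = Vmax·[S]/(Km + [S]) = 4.93 × 11.1 / (7.19 + 11.1)
  = 54.72 / 18.29 = 2.99 nmol/s.

2.99 nmol/s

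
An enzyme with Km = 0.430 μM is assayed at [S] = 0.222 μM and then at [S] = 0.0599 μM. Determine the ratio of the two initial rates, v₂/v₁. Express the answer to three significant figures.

0.359

Since Vmax cancels, v₂/v₁ = [S]₂(Km+[S]₁) / [S]₁(Km+[S]₂).
= 0.0599×(0.430+0.222) / (0.222×(0.430+0.0599)) = 0.03905/0.1088 = 0.359.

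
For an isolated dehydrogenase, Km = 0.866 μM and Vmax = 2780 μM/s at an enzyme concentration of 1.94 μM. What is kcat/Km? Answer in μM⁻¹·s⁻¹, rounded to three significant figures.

kcat = Vmax/[E]total = 2780/1.94 = 1430 s⁻¹.
kcat/Km = 1430/0.866 = 1650 μM⁻¹·s⁻¹.

1650 μM⁻¹·s⁻¹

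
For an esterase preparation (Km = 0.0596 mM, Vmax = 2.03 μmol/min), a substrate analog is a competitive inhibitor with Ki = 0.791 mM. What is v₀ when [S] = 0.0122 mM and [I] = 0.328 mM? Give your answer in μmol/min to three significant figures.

0.257 μmol/min

α = 1 + [I]/Ki = 1 + 0.328/0.791 = 1.415.
For a competitive inhibitor, Vmax is unchanged and the apparent Km becomes α·Km: Km,app = 0.0843 mM, Vmax,app = 2.03 μmol/min.
v = Vmax,app·[S]/(Km,app + [S]) = 2.03 × 0.0122/(0.0843 + 0.0122) = 0.257 μmol/min.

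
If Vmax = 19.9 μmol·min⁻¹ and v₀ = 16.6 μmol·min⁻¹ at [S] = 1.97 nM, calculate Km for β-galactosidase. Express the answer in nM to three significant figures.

v/Vmax = 16.6/19.9 = 0.8342 = [S]/(Km+[S]).
So Km + [S] = [S]/0.8342 = 2.362 nM, giving Km = 2.362 − 1.97 = 0.392 nM.

0.392 nM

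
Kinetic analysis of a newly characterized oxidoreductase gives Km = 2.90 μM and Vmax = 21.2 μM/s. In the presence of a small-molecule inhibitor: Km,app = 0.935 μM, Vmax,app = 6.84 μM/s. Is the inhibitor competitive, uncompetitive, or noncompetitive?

Both Km and Vmax decrease by the same factor (~3.10-fold) — characteristic of uncompetitive inhibition.

uncompetitive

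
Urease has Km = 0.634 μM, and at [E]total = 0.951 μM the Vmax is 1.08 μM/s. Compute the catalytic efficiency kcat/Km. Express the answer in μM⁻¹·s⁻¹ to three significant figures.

1.79 μM⁻¹·s⁻¹

kcat = Vmax/[E]total = 1.08/0.951 = 1.14 s⁻¹.
kcat/Km = 1.14/0.634 = 1.79 μM⁻¹·s⁻¹.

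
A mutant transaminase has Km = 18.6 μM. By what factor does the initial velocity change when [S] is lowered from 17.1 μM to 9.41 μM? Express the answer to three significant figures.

0.701

The fractional saturations are [S]/(Km+[S]) = 17.1/35.70 = 0.4790 and 9.41/28.01 = 0.3360.
v₂/v₁ is just their ratio: 0.3360/0.4790 = 0.701.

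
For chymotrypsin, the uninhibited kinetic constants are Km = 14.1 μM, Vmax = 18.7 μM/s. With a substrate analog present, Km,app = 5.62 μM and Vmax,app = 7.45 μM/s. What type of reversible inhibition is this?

uncompetitive

Both Km and Vmax decrease by the same factor (~2.51-fold) — characteristic of uncompetitive inhibition.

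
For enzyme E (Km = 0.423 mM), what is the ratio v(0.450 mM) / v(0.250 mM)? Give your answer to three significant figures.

Since Vmax cancels, v₂/v₁ = [S]₂(Km+[S]₁) / [S]₁(Km+[S]₂).
= 0.450×(0.423+0.250) / (0.250×(0.423+0.450)) = 0.3028/0.2182 = 1.39.

1.39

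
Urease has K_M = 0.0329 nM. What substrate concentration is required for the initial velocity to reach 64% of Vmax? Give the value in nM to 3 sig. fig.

v/Vmax = [S]/(Km+[S]) = 0.64, so [S] = Km·0.64/(1 − 0.64) = 0.0329 × 1.778.
[S] = 0.0585 nM.

0.0585 nM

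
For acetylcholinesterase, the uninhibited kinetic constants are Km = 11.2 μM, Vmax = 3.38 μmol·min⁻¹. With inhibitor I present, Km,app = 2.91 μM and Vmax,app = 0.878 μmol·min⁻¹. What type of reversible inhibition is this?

Both Km and Vmax decrease by the same factor (~3.85-fold) — characteristic of uncompetitive inhibition.

uncompetitive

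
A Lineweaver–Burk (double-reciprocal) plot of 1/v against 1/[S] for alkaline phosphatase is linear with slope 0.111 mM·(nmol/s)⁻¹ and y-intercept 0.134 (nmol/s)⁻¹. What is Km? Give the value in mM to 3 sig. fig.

0.828 mM

y-intercept = 1/Vmax ⇒ Vmax = 7.46 nmol/s; slope = Km/Vmax ⇒ Km = slope × Vmax.
Km = 0.111 × 7.46 = 0.828 mM.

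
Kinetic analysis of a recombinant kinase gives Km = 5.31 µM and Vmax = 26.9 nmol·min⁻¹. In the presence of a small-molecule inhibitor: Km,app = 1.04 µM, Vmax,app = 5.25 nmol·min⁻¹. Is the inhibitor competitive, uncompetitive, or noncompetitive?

Both Km and Vmax decrease by the same factor (~5.12-fold) — characteristic of uncompetitive inhibition.

uncompetitive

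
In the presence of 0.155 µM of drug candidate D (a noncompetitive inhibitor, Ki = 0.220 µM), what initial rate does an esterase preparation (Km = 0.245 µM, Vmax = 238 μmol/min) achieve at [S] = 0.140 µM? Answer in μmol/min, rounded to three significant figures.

With α = 1 + [I]/Ki = 1 + 0.155/0.220 = 1.705, the noncompetitive rate law is v = (Vmax/α)·[S] / (Km + [S]).
v = (238/1.705)×0.140 / (0.245 + 0.140) = 19.55/0.3850 = 50.8 μmol/min.

50.8 μmol/min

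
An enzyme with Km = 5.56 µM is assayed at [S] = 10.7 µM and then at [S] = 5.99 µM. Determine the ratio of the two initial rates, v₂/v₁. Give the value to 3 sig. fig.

0.788

Since Vmax cancels, v₂/v₁ = [S]₂(Km+[S]₁) / [S]₁(Km+[S]₂).
= 5.99×(5.56+10.7) / (10.7×(5.56+5.99)) = 97.40/123.6 = 0.788.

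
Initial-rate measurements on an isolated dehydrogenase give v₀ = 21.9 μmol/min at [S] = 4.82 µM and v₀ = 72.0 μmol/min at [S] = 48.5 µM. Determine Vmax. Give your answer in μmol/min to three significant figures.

In reciprocal form, 1/v = (Km/Vmax)·(1/[S]) + 1/Vmax. The two points give (1/[S], 1/v) = (0.2075, 0.04566) and (0.02062, 0.01389).
Slope = (0.04566 − 0.01389)/(0.2075 − 0.02062) = 0.1700; intercept = 0.04566 − 0.1700×0.2075 = 0.01038.
Vmax = 1/intercept = 96.3 μmol/min; Km = slope × Vmax = 0.1700 × 96.3 = 16.4 µM.

96.3 μmol/min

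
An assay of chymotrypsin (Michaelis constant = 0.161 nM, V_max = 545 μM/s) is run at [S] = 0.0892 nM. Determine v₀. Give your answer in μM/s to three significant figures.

[S]/(Km+[S]) = 0.0892/0.2502 = 0.3565, the fractional saturation.
v = 0.3565 × Vmax = 0.3565 × 545 = 194 μM/s.

194 μM/s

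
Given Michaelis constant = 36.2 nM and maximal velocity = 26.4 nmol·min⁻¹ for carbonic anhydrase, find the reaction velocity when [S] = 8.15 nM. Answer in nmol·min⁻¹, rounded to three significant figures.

4.85 nmol·min⁻¹

[S]/(Km+[S]) = 8.15/44.35 = 0.1838, the fractional saturation.
v = 0.1838 × Vmax = 0.1838 × 26.4 = 4.85 nmol·min⁻¹.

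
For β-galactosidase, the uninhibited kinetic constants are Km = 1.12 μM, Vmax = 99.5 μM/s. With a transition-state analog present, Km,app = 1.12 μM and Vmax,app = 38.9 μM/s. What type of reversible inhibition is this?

Vmax decreases (99.5 → 38.9 μM/s) while Km is unchanged — pure noncompetitive inhibition.

noncompetitive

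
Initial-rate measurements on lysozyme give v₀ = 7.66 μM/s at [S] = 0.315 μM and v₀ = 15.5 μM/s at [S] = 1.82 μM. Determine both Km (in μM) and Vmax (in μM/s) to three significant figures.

Km = 0.496 μM; Vmax = 19.7 μM/s

From v = Vmax[S]/(Km+[S]), each point gives Vmax = v(Km+[S])/[S].
Equating: 7.66(Km+0.315)/0.315 = 15.5(Km+1.82)/1.82.
24.32·Km + 7.66 = 8.516·Km + 15.5, so (24.32 − 8.516)·Km = 15.5 − 7.66.
Km = 7.840/15.80 = 0.496 μM; then Vmax = 7.66(0.496+0.315)/0.315 = 19.7 μM/s.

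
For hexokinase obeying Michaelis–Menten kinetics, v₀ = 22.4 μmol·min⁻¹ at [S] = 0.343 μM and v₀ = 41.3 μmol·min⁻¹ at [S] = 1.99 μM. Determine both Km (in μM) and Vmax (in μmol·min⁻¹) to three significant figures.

Km = 0.424 μM; Vmax = 50.1 μmol·min⁻¹

In reciprocal form, 1/v = (Km/Vmax)·(1/[S]) + 1/Vmax. The two points give (1/[S], 1/v) = (2.915, 0.04464) and (0.5025, 0.02421).
Slope = (0.04464 − 0.02421)/(2.915 − 0.5025) = 0.008467; intercept = 0.04464 − 0.008467×2.915 = 0.01996.
Vmax = 1/intercept = 50.1 μmol·min⁻¹; Km = slope × Vmax = 0.008467 × 50.1 = 0.424 μM.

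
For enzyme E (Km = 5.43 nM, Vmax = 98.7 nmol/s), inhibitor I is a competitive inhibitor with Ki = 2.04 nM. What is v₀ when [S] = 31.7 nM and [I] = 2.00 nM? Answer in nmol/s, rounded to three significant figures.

α = 1 + [I]/Ki = 1 + 2.00/2.04 = 1.980.
For a competitive inhibitor, Vmax is unchanged and the apparent Km becomes α·Km: Km,app = 10.8 nM, Vmax,app = 98.7 nmol/s.
v = Vmax,app·[S]/(Km,app + [S]) = 98.7 × 31.7/(10.8 + 31.7) = 73.7 nmol/s.

73.7 nmol/s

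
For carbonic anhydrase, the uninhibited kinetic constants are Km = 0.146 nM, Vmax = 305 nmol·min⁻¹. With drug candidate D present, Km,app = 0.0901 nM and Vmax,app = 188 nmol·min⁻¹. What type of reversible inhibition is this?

uncompetitive

Both Km and Vmax decrease by the same factor (~1.62-fold) — characteristic of uncompetitive inhibition.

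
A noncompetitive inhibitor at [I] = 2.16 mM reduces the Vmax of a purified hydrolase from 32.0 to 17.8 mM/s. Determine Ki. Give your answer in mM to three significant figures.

Noncompetitive: Vmax,app = Vmax/α with α = 1 + [I]/Ki.
α = Vmax/Vmax,app = 32.0/17.8 = 1.798.
Since α = 1 + [I]/Ki, [I]/Ki = 1.798 − 1 = 0.7978 and Ki = 2.16/0.7978 = 2.71 mM.

2.71 mM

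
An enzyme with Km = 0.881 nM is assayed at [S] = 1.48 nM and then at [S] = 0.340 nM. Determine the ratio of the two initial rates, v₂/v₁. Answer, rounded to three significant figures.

The fractional saturations are [S]/(Km+[S]) = 1.48/2.361 = 0.6269 and 0.340/1.221 = 0.2785.
v₂/v₁ is just their ratio: 0.2785/0.6269 = 0.444.

0.444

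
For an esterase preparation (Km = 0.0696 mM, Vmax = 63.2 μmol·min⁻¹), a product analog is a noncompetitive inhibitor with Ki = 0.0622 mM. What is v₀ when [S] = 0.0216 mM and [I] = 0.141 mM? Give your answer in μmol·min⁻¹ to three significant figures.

4.58 μmol·min⁻¹

With α = 1 + [I]/Ki = 1 + 0.141/0.0622 = 3.267, the noncompetitive rate law is v = (Vmax/α)·[S] / (Km + [S]).
v = (63.2/3.267)×0.0216 / (0.0696 + 0.0216) = 0.4179/0.09120 = 4.58 μmol·min⁻¹.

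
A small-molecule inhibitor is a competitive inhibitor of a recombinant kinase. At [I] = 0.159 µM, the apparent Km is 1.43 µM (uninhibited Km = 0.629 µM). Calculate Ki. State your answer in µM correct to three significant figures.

0.125 µM

Competitive: Km,app = α·Km with α = 1 + [I]/Ki.
α = Km,app/Km = 1.43/0.629 = 2.273.
Ki = [I]/(α − 1) = 0.159/1.273 = 0.125 µM.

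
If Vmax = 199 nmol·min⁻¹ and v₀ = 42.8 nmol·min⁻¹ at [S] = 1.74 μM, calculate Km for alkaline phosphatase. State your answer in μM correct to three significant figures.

6.35 μM

v/Vmax = 42.8/199 = 0.2151 = [S]/(Km+[S]).
So Km + [S] = [S]/0.2151 = 8.090 μM, giving Km = 8.090 − 1.74 = 6.35 μM.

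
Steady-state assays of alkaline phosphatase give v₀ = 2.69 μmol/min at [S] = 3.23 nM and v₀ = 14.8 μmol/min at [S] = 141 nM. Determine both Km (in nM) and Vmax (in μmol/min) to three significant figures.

In reciprocal form, 1/v = (Km/Vmax)·(1/[S]) + 1/Vmax. The two points give (1/[S], 1/v) = (0.3096, 0.3717) and (0.007092, 0.06757).
Slope = (0.3717 − 0.06757)/(0.3096 − 0.007092) = 1.006; intercept = 0.3717 − 1.006×0.3096 = 0.06044.
Vmax = 1/intercept = 16.5 μmol/min; Km = slope × Vmax = 1.006 × 16.5 = 16.6 nM.

Km = 16.6 nM; Vmax = 16.5 μmol/min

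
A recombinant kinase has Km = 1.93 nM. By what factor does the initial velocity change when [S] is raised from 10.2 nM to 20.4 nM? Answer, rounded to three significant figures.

1.09

Since Vmax cancels, v₂/v₁ = [S]₂(Km+[S]₁) / [S]₁(Km+[S]₂).
= 20.4×(1.93+10.2) / (10.2×(1.93+20.4)) = 247.5/227.8 = 1.09.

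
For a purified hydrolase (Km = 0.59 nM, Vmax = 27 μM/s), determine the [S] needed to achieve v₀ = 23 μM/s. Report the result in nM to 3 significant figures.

Rearranging v = Vmax[S]/(Km+[S]) gives [S] = Km·v/(Vmax − v).
[S] = 0.59 × 23 / (27 − 23) = 13.57/4.000 = 3.39 nM.

3.39 nM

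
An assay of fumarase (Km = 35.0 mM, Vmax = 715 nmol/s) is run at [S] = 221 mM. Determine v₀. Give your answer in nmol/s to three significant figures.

[S]/(Km+[S]) = 221/256.0 = 0.8633, the fractional saturation.
v = 0.8633 × Vmax = 0.8633 × 715 = 617 nmol/s.

617 nmol/s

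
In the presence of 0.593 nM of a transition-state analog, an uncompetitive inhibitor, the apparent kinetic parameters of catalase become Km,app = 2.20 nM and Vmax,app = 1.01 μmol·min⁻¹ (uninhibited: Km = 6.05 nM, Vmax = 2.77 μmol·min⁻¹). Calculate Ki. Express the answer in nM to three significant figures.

Uncompetitive: Vmax,app = Vmax/α (and Km,app = Km/α) with α = 1 + [I]/Ki.
α = Vmax/Vmax,app = 2.77/1.01 = 2.743.
Since α = 1 + [I]/Ki, [I]/Ki = 2.743 − 1 = 1.743 and Ki = 0.593/1.743 = 0.340 nM.

0.340 nM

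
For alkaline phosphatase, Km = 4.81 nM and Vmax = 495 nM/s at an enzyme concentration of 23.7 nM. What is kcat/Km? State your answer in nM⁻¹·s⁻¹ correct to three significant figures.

kcat = Vmax/[E]total = 495/23.7 = 20.9 s⁻¹.
kcat/Km = 20.9/4.81 = 4.34 nM⁻¹·s⁻¹.

4.34 nM⁻¹·s⁻¹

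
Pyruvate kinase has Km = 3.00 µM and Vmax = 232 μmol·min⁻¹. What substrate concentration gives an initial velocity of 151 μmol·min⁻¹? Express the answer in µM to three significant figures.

The required fractional saturation is v/Vmax = 151/232 = 0.6509.
Then [S]/(Km+[S]) = 0.6509 ⇒ [S] = 3.00 × 0.6509/(1 − 0.6509) = 5.59 µM.

5.59 µM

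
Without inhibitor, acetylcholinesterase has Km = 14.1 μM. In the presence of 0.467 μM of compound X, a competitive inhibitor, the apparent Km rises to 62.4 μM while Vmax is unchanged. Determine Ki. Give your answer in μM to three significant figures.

Competitive: Km,app = α·Km with α = 1 + [I]/Ki.
α = Km,app/Km = 62.4/14.1 = 4.426.
Since α = 1 + [I]/Ki, [I]/Ki = 4.426 − 1 = 3.426 and Ki = 0.467/3.426 = 0.136 μM.

0.136 μM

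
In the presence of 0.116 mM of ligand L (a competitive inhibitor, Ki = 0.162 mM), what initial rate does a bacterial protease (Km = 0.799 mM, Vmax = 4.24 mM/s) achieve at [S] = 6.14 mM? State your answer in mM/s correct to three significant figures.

3.47 mM/s

With α = 1 + [I]/Ki = 1 + 0.116/0.162 = 1.716, the competitive rate law is v = Vmax[S] / (αKm + [S]).
v = 4.24×6.14 / (1.716×0.799 + 6.14) = 26.03/7.511 = 3.47 mM/s.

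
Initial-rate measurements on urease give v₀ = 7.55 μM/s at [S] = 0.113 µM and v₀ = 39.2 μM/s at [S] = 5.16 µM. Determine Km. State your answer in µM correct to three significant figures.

From v = Vmax[S]/(Km+[S]), each point gives Vmax = v(Km+[S])/[S].
Equating: 7.55(Km+0.113)/0.113 = 39.2(Km+5.16)/5.16.
66.81·Km + 7.55 = 7.597·Km + 39.2, so (66.81 − 7.597)·Km = 39.2 − 7.55.
Km = 31.65/59.22 = 0.534 µM; then Vmax = 7.55(0.534+0.113)/0.113 = 43.3 μM/s.

0.534 µM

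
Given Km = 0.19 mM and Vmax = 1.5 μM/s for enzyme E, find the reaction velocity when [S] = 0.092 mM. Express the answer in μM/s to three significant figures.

0.489 μM/s

[S]/(Km+[S]) = 0.092/0.2820 = 0.3262, the fractional saturation.
v = 0.3262 × Vmax = 0.3262 × 1.5 = 0.489 μM/s.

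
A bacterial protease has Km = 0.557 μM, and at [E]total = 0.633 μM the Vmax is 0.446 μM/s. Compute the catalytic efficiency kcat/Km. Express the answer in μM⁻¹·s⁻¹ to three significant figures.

1.26 μM⁻¹·s⁻¹

kcat = Vmax/[E]total = 0.446/0.633 = 0.705 s⁻¹.
kcat/Km = 0.705/0.557 = 1.26 μM⁻¹·s⁻¹.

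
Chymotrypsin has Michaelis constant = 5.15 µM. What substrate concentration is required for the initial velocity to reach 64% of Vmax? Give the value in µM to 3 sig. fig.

9.16 µM

v/Vmax = [S]/(Km+[S]) = 0.64, so [S] = Km·0.64/(1 − 0.64) = 5.15 × 1.778.
[S] = 9.16 µM.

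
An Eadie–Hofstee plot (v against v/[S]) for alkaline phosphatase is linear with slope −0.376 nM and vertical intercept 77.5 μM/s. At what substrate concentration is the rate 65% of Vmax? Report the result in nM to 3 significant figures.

0.698 nM

The Eadie–Hofstee slope gives Km = 0.376 nM (slope = −Km).
v/Vmax = [S]/(Km+[S]) = 0.65 ⇒ [S] = Km·0.65/(1−0.65) = 0.376 × 1.857 = 0.698 nM.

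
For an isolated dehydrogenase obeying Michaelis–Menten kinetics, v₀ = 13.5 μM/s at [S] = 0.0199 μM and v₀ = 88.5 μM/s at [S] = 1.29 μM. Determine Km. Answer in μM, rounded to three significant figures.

From v = Vmax[S]/(Km+[S]), each point gives Vmax = v(Km+[S])/[S].
Equating: 13.5(Km+0.0199)/0.0199 = 88.5(Km+1.29)/1.29.
678.4·Km + 13.5 = 68.60·Km + 88.5, so (678.4 − 68.60)·Km = 88.5 − 13.5.
Km = 75.00/609.8 = 0.123 μM; then Vmax = 13.5(0.123+0.0199)/0.0199 = 96.9 μM/s.

0.123 μM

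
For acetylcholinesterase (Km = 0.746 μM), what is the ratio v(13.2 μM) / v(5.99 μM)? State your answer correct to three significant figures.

1.06

The fractional saturations are [S]/(Km+[S]) = 5.99/6.736 = 0.8893 and 13.2/13.95 = 0.9465.
v₂/v₁ is just their ratio: 0.9465/0.8893 = 1.06.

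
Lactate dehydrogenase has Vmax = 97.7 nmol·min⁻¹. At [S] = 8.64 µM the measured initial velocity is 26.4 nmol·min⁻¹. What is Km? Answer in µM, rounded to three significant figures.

v/Vmax = 26.4/97.7 = 0.2702 = [S]/(Km+[S]).
So Km + [S] = [S]/0.2702 = 31.97 µM, giving Km = 31.97 − 8.64 = 23.3 µM.

23.3 µM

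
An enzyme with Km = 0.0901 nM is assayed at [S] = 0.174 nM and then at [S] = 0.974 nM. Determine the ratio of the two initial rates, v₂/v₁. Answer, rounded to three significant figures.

1.39

Since Vmax cancels, v₂/v₁ = [S]₂(Km+[S]₁) / [S]₁(Km+[S]₂).
= 0.974×(0.0901+0.174) / (0.174×(0.0901+0.974)) = 0.2572/0.1852 = 1.39.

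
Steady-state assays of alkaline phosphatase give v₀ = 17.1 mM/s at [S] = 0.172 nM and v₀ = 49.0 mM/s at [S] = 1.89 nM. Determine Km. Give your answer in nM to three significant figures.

0.434 nM

From v = Vmax[S]/(Km+[S]), each point gives Vmax = v(Km+[S])/[S].
Equating: 17.1(Km+0.172)/0.172 = 49.0(Km+1.89)/1.89.
99.42·Km + 17.1 = 25.93·Km + 49.0, so (99.42 − 25.93)·Km = 49.0 − 17.1.
Km = 31.90/73.49 = 0.434 nM; then Vmax = 17.1(0.434+0.172)/0.172 = 60.3 mM/s.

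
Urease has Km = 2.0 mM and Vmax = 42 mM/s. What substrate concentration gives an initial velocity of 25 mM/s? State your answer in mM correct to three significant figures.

2.94 mM

Rearranging v = Vmax[S]/(Km+[S]) gives [S] = Km·v/(Vmax − v).
[S] = 2.0 × 25 / (42 − 25) = 50.00/17.00 = 2.94 mM.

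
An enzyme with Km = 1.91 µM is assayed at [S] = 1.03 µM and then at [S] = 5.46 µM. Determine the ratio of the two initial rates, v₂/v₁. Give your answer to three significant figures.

2.11

The fractional saturations are [S]/(Km+[S]) = 1.03/2.940 = 0.3503 and 5.46/7.370 = 0.7408.
v₂/v₁ is just their ratio: 0.7408/0.3503 = 2.11.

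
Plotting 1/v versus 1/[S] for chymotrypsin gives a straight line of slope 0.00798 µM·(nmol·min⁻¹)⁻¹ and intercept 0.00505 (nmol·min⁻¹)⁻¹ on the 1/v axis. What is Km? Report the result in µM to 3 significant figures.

1.58 µM

y-intercept = 1/Vmax ⇒ Vmax = 198 nmol·min⁻¹; slope = Km/Vmax ⇒ Km = slope × Vmax.
Km = 0.00798 × 198 = 1.58 µM.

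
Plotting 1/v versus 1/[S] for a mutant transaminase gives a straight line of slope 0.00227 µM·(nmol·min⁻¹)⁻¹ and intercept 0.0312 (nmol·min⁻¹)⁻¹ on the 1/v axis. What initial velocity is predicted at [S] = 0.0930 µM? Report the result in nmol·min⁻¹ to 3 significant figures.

The y-intercept is 1/Vmax, so Vmax = 1/0.0312 = 32.1 nmol·min⁻¹.
The slope is Km/Vmax, so Km = 0.00227 × 32.1 = 0.0728 µM.
Then v = 32.1 × 0.0930/(0.0728 + 0.0930) = 18.0 nmol·min⁻¹.

18.0 nmol·min⁻¹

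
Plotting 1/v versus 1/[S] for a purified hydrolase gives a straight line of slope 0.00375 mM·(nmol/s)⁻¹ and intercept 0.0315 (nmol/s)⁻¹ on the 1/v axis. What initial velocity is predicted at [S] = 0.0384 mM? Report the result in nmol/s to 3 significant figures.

The y-intercept is 1/Vmax, so Vmax = 1/0.0315 = 31.7 nmol/s.
The slope is Km/Vmax, so Km = 0.00375 × 31.7 = 0.119 mM.
Then v = 31.7 × 0.0384/(0.119 + 0.0384) = 7.74 nmol/s.

7.74 nmol/s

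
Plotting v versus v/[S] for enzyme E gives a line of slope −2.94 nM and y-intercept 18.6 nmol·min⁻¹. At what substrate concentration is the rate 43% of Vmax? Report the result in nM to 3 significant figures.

2.22 nM

The Eadie–Hofstee slope gives Km = 2.94 nM (slope = −Km).
v/Vmax = [S]/(Km+[S]) = 0.43 ⇒ [S] = Km·0.43/(1−0.43) = 2.94 × 0.7544 = 2.22 nM.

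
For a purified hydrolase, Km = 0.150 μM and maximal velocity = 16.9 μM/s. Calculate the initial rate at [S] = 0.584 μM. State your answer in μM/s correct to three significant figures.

v = Vmax·[S]/(Km + [S]) = 16.9 × 0.584 / (0.150 + 0.584)
  = 9.870 / 0.7340 = 13.4 μM/s.

13.4 μM/s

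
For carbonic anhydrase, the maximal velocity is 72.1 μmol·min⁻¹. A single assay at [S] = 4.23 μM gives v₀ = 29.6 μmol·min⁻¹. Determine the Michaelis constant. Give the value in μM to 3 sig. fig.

6.07 μM

v/Vmax = 29.6/72.1 = 0.4105 = [S]/(Km+[S]).
So Km + [S] = [S]/0.4105 = 10.30 μM, giving Km = 10.30 − 4.23 = 6.07 μM.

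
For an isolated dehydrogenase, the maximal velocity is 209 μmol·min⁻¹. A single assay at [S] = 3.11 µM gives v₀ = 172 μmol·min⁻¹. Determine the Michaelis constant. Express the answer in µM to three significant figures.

v/Vmax = 172/209 = 0.8230 = [S]/(Km+[S]).
So Km + [S] = [S]/0.8230 = 3.779 µM, giving Km = 3.779 − 3.11 = 0.669 µM.

0.669 µM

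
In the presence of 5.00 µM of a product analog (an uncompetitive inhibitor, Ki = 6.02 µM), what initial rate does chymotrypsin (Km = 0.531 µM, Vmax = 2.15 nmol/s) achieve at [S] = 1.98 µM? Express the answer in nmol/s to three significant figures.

With α = 1 + [I]/Ki = 1 + 5.00/6.02 = 1.831, the uncompetitive rate law is v = (Vmax/α)·[S] / (Km/α + [S]).
v = (2.15/1.831)×1.98 / (0.531/1.831 + 1.98) = 2.326/2.270 = 1.02 nmol/s.

1.02 nmol/s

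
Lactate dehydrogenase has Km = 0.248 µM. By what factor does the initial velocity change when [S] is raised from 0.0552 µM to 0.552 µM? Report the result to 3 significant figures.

Since Vmax cancels, v₂/v₁ = [S]₂(Km+[S]₁) / [S]₁(Km+[S]₂).
= 0.552×(0.248+0.0552) / (0.0552×(0.248+0.552)) = 0.1674/0.04416 = 3.79.

3.79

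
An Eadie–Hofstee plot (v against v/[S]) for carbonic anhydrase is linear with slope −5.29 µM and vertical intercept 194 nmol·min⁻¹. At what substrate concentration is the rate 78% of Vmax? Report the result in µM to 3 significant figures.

The Eadie–Hofstee slope gives Km = 5.29 µM (slope = −Km).
v/Vmax = [S]/(Km+[S]) = 0.78 ⇒ [S] = Km·0.78/(1−0.78) = 5.29 × 3.545 = 18.8 µM.

18.8 µM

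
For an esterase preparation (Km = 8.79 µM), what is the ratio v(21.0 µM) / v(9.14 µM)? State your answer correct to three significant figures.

The fractional saturations are [S]/(Km+[S]) = 9.14/17.93 = 0.5098 and 21.0/29.79 = 0.7049.
v₂/v₁ is just their ratio: 0.7049/0.5098 = 1.38.

1.38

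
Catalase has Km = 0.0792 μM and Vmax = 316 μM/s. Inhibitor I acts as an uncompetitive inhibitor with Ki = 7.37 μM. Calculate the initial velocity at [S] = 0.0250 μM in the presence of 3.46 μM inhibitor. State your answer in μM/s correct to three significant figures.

68.1 μM/s

With α = 1 + [I]/Ki = 1 + 3.46/7.37 = 1.469, the uncompetitive rate law is v = (Vmax/α)·[S] / (Km/α + [S]).
v = (316/1.469)×0.0250 / (0.0792/1.469 + 0.0250) = 5.376/0.07890 = 68.1 μM/s.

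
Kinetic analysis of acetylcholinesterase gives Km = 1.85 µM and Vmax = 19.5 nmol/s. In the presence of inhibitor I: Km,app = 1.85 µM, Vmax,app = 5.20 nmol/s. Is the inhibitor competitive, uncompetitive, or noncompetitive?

Vmax decreases (19.5 → 5.20 nmol/s) while Km is unchanged — pure noncompetitive inhibition.

noncompetitive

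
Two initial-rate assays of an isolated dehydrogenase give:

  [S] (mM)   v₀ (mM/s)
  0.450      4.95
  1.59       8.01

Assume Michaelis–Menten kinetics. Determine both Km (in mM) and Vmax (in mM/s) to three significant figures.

In reciprocal form, 1/v = (Km/Vmax)·(1/[S]) + 1/Vmax. The two points give (1/[S], 1/v) = (2.222, 0.2020) and (0.6289, 0.1248).
Slope = (0.2020 − 0.1248)/(2.222 − 0.6289) = 0.04844; intercept = 0.2020 − 0.04844×2.222 = 0.09438.
Vmax = 1/intercept = 10.6 mM/s; Km = slope × Vmax = 0.04844 × 10.6 = 0.513 mM.

Km = 0.513 mM; Vmax = 10.6 mM/s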